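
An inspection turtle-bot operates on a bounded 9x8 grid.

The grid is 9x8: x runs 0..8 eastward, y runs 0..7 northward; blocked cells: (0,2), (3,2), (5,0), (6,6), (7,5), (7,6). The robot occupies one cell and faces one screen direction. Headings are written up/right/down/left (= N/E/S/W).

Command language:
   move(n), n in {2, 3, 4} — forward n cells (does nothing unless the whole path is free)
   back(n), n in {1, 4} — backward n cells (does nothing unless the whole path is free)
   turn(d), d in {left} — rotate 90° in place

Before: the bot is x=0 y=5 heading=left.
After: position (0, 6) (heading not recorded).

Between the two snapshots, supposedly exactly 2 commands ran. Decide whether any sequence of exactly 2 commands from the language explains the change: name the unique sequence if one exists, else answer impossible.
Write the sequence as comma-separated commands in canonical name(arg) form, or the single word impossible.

turn(left), back(1)

key: order matters: swapping turn(left) and back(1) lands elsewhere
start: x=0 y=5 heading=left
step 1 (turn(left)): x=0 y=5 heading=down
step 2 (back(1)): x=0 y=6 heading=down
uniquely the one of 36 2-step routes that fits.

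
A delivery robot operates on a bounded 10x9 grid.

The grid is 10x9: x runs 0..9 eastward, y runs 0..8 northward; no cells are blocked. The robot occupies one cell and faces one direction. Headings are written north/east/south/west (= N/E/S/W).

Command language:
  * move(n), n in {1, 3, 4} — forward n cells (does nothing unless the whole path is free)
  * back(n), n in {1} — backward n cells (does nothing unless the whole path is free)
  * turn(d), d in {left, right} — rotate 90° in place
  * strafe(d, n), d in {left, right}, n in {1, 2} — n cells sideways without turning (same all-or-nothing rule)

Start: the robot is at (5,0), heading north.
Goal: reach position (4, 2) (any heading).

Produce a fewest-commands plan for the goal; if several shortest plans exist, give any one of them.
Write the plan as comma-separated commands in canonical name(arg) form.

begin: at (5,0), heading north
[1] after move(3): at (5,3), heading north
[2] after back(1): at (5,2), heading north
[3] after strafe(left, 1): at (4,2), heading north
no 2-step plan works, so 3 is optimal.

move(3), back(1), strafe(left, 1)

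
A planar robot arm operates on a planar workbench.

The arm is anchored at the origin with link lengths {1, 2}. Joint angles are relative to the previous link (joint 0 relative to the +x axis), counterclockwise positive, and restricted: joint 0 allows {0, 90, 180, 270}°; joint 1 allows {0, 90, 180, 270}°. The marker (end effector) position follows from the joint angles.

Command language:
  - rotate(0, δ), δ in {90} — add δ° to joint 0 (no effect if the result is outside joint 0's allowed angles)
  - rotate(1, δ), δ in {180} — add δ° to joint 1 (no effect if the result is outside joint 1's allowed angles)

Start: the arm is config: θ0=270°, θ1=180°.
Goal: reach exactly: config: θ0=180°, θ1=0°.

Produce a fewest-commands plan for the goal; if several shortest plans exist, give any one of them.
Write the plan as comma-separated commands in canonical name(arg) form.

initial: config: θ0=270°, θ1=180°
[1] after rotate(0, 90): config: θ0=0°, θ1=180°
[2] after rotate(0, 90): config: θ0=90°, θ1=180°
[3] after rotate(0, 90): config: θ0=180°, θ1=180°
[4] after rotate(1, 180): config: θ0=180°, θ1=0°
shorter routes all fall short; 4 is best.

rotate(0, 90), rotate(0, 90), rotate(0, 90), rotate(1, 180)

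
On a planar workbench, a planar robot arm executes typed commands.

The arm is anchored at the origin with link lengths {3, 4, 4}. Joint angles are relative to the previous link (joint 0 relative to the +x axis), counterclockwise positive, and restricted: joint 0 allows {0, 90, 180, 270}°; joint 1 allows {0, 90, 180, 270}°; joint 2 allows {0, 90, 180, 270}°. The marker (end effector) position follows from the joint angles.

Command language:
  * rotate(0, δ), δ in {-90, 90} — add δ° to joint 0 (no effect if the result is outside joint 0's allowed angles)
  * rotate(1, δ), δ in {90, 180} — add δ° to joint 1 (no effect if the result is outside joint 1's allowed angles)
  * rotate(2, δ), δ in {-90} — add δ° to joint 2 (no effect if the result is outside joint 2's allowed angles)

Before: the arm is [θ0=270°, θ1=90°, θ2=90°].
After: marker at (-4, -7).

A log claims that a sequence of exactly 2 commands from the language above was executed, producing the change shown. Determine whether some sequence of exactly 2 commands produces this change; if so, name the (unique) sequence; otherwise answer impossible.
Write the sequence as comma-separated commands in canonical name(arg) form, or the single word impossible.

t0: [θ0=270°, θ1=90°, θ2=90°]
t=1 rotate(1, 90) ⇒ [θ0=270°, θ1=180°, θ2=90°]
t=2 rotate(1, 90) ⇒ [θ0=270°, θ1=270°, θ2=90°]
no rival 2-sequence matches.

rotate(1, 90), rotate(1, 90)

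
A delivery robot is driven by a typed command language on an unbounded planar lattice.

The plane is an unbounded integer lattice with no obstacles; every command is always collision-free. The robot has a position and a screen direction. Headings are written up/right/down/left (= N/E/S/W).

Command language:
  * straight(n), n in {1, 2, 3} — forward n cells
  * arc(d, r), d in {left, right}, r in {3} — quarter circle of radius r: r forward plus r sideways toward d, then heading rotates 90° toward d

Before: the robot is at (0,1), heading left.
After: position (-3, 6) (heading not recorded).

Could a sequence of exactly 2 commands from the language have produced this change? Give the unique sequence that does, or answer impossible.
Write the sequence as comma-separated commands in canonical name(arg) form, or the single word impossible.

key: order matters: swapping arc(right, 3) and straight(2) lands elsewhere
initial: at (0,1), heading left
[1] after arc(right, 3): at (-3,4), heading up
[2] after straight(2): at (-3,6), heading up
all 25 alternatives checked — unique.

arc(right, 3), straight(2)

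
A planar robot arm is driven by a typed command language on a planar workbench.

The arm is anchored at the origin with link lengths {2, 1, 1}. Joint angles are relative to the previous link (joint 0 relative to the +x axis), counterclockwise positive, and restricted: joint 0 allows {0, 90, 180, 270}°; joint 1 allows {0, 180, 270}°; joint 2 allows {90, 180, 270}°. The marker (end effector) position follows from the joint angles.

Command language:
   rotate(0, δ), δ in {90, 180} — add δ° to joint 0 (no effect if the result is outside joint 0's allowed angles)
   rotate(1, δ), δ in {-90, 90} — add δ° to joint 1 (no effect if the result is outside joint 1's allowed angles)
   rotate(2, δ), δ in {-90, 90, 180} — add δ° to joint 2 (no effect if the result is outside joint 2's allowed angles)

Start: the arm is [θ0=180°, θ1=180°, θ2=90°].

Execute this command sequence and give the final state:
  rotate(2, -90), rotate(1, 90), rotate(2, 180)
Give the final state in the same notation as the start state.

start: [θ0=180°, θ1=180°, θ2=90°]
1. rotate(2, -90) → [θ0=180°, θ1=180°, θ2=90°]
2. rotate(1, 90) → [θ0=180°, θ1=270°, θ2=90°]
3. rotate(2, 180) → [θ0=180°, θ1=270°, θ2=270°]

[θ0=180°, θ1=270°, θ2=270°]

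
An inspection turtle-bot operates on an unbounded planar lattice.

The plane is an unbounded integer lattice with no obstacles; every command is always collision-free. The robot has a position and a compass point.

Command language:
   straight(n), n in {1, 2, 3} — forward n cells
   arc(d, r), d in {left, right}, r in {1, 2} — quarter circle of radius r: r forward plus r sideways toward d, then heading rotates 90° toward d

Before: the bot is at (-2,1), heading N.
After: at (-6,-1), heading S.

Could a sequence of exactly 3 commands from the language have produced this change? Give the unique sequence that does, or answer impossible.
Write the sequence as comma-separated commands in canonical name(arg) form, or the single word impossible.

arc(left, 2), arc(left, 2), straight(2)

key: running straight(2) before arc(left, 2) would end elsewhere — order is forced
t0: at (-2,1), heading N
[1] after arc(left, 2): at (-4,3), heading W
[2] after arc(left, 2): at (-6,1), heading S
[3] after straight(2): at (-6,-1), heading S
all 343 alternatives checked — unique.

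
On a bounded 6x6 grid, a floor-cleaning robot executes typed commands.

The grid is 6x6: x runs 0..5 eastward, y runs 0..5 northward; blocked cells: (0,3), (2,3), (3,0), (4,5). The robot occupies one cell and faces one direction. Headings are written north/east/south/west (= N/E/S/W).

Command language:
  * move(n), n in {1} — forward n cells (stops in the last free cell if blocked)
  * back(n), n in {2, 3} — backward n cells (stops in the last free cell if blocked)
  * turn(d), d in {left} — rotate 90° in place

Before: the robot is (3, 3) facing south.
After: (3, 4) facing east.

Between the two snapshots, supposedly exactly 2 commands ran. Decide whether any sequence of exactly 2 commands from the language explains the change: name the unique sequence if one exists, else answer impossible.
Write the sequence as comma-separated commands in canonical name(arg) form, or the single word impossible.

checked all 2-command options: none fits.

impossible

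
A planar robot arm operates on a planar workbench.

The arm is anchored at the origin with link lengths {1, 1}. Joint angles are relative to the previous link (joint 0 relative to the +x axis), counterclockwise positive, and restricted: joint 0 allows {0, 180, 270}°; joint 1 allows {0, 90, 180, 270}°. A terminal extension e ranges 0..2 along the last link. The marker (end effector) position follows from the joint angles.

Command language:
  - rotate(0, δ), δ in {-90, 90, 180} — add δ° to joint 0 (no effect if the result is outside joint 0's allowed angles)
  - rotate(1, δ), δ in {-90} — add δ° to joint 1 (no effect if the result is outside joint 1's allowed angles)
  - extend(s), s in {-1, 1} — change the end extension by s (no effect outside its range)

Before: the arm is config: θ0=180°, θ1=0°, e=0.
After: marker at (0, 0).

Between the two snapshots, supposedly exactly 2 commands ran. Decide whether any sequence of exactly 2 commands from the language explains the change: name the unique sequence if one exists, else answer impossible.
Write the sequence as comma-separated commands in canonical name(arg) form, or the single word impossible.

rotate(1, -90), rotate(1, -90)

begin: config: θ0=180°, θ1=0°, e=0
t=1 rotate(1, -90) ⇒ config: θ0=180°, θ1=270°, e=0
t=2 rotate(1, -90) ⇒ config: θ0=180°, θ1=180°, e=0
no other 2-command option fits: unique.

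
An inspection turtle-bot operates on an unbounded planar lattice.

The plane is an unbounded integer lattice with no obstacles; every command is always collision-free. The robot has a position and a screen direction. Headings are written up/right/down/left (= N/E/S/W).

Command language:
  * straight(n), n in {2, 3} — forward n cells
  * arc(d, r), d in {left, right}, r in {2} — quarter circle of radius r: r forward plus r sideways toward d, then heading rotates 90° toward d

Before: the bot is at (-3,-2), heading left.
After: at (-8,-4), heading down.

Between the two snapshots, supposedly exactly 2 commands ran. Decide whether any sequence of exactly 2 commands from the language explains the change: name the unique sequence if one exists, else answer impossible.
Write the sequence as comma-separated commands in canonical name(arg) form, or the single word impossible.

straight(3), arc(left, 2)

key: position moved to (-8,-4) AND the heading swung to S — translation plus rotation needed
initial: at (-3,-2), heading left
t=1 straight(3) ⇒ at (-6,-2), heading left
t=2 arc(left, 2) ⇒ at (-8,-4), heading down
no other 2-command option fits: unique.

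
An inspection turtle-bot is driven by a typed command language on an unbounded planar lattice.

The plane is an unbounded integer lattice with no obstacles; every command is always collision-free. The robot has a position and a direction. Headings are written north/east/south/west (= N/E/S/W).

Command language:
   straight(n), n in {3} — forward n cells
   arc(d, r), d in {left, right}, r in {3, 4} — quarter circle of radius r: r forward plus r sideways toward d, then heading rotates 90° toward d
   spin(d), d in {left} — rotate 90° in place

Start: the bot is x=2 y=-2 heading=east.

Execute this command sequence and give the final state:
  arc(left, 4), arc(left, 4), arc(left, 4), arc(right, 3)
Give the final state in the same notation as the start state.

begin: x=2 y=-2 heading=east
1. arc(left, 4) → x=6 y=2 heading=north
2. arc(left, 4) → x=2 y=6 heading=west
3. arc(left, 4) → x=-2 y=2 heading=south
4. arc(right, 3) → x=-5 y=-1 heading=west

x=-5 y=-1 heading=west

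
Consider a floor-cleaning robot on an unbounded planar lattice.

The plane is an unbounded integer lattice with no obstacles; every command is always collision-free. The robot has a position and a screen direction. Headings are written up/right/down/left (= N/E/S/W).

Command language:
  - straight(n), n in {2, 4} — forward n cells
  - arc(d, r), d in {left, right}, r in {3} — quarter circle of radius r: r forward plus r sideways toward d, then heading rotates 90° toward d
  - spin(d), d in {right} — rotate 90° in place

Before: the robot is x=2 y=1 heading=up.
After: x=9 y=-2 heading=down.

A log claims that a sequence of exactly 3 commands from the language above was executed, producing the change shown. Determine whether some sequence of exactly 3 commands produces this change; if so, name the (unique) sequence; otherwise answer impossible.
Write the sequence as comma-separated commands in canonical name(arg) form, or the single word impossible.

key: cell and facing (now S) both changed — the 3 commands mix motion and turning
initial: x=2 y=1 heading=up
1. spin(right) → x=2 y=1 heading=right
2. straight(4) → x=6 y=1 heading=right
3. arc(right, 3) → x=9 y=-2 heading=down
no other 3-command option fits: unique.

spin(right), straight(4), arc(right, 3)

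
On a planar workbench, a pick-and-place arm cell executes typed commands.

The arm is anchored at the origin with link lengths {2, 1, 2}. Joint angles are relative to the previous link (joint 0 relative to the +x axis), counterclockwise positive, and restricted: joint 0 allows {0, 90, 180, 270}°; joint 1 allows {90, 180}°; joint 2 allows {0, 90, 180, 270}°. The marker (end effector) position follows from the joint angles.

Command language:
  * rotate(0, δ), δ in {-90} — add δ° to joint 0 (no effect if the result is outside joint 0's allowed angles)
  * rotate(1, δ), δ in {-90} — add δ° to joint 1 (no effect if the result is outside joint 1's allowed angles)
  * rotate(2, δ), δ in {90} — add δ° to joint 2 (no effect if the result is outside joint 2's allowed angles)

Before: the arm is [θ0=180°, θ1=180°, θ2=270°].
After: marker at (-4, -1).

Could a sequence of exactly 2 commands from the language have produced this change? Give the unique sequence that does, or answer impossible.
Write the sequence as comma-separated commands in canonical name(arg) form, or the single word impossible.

rotate(1, -90), rotate(1, -90)

from: [θ0=180°, θ1=180°, θ2=270°]
[1] after rotate(1, -90): [θ0=180°, θ1=90°, θ2=270°]
[2] after rotate(1, -90): [θ0=180°, θ1=90°, θ2=270°]
uniquely the one of 9 2-step routes that fits.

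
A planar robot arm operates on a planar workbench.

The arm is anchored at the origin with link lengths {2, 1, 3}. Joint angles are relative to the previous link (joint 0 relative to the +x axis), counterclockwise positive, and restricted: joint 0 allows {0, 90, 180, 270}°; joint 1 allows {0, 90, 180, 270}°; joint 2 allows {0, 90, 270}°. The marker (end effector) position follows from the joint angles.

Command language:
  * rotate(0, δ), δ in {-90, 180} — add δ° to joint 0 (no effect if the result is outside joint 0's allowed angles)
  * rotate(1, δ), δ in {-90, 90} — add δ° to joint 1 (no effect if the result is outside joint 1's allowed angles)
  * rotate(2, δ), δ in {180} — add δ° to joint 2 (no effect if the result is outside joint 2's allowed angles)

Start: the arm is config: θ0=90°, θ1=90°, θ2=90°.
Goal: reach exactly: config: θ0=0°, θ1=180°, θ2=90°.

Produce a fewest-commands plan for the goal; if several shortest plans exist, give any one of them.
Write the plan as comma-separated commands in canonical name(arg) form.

rotate(1, 90), rotate(0, -90)

begin: config: θ0=90°, θ1=90°, θ2=90°
1. rotate(1, 90) → config: θ0=90°, θ1=180°, θ2=90°
2. rotate(0, -90) → config: θ0=0°, θ1=180°, θ2=90°
no 1-step plan works, so 2 is optimal.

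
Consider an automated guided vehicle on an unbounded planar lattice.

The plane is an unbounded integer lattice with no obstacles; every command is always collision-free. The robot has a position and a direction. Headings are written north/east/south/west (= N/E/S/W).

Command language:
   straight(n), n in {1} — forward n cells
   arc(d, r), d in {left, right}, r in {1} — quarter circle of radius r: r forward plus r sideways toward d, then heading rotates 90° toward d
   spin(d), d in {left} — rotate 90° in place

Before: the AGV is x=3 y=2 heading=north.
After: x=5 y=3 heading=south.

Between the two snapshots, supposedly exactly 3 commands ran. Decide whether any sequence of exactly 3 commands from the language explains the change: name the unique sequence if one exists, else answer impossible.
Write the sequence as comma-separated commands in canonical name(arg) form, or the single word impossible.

key: order matters: swapping straight(1) and arc(right, 1) lands elsewhere
initial: x=3 y=2 heading=north
1. straight(1) → x=3 y=3 heading=north
2. arc(right, 1) → x=4 y=4 heading=east
3. arc(right, 1) → x=5 y=3 heading=south
no other 3-command option fits: unique.

straight(1), arc(right, 1), arc(right, 1)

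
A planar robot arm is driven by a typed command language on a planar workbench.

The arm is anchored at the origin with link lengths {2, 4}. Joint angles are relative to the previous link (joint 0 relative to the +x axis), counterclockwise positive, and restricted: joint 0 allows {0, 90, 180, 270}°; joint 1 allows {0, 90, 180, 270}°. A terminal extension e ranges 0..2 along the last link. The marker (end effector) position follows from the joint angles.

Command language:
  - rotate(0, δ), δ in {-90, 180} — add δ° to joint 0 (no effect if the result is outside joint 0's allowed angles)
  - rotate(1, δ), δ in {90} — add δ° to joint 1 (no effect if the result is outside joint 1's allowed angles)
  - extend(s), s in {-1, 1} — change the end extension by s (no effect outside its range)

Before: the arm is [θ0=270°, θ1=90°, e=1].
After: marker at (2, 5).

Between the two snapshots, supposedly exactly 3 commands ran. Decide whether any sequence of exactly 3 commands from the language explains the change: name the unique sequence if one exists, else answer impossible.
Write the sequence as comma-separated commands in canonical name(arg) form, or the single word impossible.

from: [θ0=270°, θ1=90°, e=1]
t=1 rotate(0, -90) ⇒ [θ0=180°, θ1=90°, e=1]
t=2 rotate(0, -90) ⇒ [θ0=90°, θ1=90°, e=1]
t=3 rotate(0, -90) ⇒ [θ0=0°, θ1=90°, e=1]
no other 3-command option fits: unique.

rotate(0, -90), rotate(0, -90), rotate(0, -90)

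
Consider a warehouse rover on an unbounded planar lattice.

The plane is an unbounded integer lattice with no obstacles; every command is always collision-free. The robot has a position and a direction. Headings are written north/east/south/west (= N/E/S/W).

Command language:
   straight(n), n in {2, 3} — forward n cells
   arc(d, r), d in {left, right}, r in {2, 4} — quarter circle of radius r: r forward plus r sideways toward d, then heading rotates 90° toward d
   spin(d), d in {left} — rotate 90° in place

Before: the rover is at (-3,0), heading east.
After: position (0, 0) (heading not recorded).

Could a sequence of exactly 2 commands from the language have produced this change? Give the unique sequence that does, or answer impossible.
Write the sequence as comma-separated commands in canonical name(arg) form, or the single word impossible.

key: running spin(left) before straight(3) would end elsewhere — order is forced
from: at (-3,0), heading east
[1] after straight(3): at (0,0), heading east
[2] after spin(left): at (0,0), heading north
all 49 alternatives checked — unique.

straight(3), spin(left)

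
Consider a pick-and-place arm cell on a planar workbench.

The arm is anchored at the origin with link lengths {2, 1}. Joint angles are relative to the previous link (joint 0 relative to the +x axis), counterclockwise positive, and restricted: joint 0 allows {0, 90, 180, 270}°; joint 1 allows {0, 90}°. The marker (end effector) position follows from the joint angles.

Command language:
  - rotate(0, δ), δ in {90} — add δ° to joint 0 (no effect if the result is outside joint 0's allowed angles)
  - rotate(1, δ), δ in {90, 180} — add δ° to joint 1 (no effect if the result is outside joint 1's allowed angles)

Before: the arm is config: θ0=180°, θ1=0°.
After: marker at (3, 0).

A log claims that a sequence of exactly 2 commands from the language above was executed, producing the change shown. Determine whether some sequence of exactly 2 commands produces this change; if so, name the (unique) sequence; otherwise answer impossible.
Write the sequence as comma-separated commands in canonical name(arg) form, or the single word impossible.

rotate(0, 90), rotate(0, 90)

begin: config: θ0=180°, θ1=0°
t=1 rotate(0, 90) ⇒ config: θ0=270°, θ1=0°
t=2 rotate(0, 90) ⇒ config: θ0=0°, θ1=0°
uniquely the one of 9 2-step routes that fits.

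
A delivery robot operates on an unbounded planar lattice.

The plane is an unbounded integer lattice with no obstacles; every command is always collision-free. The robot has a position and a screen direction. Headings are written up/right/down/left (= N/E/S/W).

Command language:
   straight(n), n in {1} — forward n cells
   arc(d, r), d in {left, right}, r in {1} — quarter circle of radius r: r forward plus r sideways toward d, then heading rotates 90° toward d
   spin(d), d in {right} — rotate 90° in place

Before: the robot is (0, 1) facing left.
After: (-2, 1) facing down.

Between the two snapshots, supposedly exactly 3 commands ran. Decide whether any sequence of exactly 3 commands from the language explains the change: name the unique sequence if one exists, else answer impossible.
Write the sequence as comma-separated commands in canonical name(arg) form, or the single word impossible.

key: order matters: swapping spin(right) and arc(left, 1) lands elsewhere
initial: (0, 1) facing left
[1] after spin(right): (0, 1) facing up
[2] after arc(left, 1): (-1, 2) facing left
[3] after arc(left, 1): (-2, 1) facing down
no other 3-command option fits: unique.

spin(right), arc(left, 1), arc(left, 1)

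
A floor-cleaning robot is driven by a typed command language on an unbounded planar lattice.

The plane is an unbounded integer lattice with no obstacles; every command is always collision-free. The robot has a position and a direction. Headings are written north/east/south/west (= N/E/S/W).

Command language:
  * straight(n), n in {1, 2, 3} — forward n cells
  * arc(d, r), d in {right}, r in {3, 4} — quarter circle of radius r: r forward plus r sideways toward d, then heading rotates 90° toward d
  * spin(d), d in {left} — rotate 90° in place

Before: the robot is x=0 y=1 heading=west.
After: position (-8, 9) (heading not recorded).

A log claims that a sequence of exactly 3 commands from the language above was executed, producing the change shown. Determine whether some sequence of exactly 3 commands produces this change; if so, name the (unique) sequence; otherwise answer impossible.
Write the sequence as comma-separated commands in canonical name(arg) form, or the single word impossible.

arc(right, 4), spin(left), arc(right, 4)

initial: x=0 y=1 heading=west
t=1 arc(right, 4) ⇒ x=-4 y=5 heading=north
t=2 spin(left) ⇒ x=-4 y=5 heading=west
t=3 arc(right, 4) ⇒ x=-8 y=9 heading=north
no rival 3-sequence matches.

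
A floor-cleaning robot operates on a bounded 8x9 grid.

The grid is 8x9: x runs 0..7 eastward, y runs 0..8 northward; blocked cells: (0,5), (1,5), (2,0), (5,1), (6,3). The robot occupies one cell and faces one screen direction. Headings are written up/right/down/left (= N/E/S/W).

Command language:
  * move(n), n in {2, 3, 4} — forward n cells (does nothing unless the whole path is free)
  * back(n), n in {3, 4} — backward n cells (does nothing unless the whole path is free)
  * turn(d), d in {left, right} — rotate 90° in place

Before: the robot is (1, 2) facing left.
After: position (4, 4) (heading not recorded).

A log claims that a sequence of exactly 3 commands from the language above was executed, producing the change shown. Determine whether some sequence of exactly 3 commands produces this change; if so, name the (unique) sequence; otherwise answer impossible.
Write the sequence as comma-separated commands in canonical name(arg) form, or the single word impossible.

back(3), turn(right), move(2)

key: running move(2) before back(3) would end elsewhere — order is forced
start: (1, 2) facing left
t=1 back(3) ⇒ (4, 2) facing left
t=2 turn(right) ⇒ (4, 2) facing up
t=3 move(2) ⇒ (4, 4) facing up
no rival 3-sequence matches.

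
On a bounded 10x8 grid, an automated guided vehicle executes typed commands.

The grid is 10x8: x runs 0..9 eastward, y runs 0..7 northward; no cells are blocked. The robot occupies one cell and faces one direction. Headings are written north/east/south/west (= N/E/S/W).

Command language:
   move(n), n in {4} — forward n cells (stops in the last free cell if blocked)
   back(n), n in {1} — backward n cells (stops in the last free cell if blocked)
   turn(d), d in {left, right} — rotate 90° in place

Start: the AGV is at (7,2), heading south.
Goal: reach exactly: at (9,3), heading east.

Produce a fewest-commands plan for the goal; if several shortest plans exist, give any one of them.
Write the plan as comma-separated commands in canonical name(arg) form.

begin: at (7,2), heading south
t=1 back(1) ⇒ at (7,3), heading south
t=2 turn(left) ⇒ at (7,3), heading east
t=3 move(4) ⇒ at (9,3), heading east
nothing shorter than 3 reaches the goal.

back(1), turn(left), move(4)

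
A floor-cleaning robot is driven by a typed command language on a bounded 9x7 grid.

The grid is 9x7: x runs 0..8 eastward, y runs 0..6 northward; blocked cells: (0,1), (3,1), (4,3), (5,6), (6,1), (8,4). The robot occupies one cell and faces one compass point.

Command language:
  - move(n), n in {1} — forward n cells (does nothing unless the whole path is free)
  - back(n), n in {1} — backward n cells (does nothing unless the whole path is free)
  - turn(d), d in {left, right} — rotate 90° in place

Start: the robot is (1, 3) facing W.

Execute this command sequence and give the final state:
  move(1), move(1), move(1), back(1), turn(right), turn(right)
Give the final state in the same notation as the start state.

(1, 3) facing E

begin: (1, 3) facing W
t=1 move(1) ⇒ (0, 3) facing W
t=2 move(1) ⇒ (0, 3) facing W
t=3 move(1) ⇒ (0, 3) facing W
t=4 back(1) ⇒ (1, 3) facing W
t=5 turn(right) ⇒ (1, 3) facing N
t=6 turn(right) ⇒ (1, 3) facing E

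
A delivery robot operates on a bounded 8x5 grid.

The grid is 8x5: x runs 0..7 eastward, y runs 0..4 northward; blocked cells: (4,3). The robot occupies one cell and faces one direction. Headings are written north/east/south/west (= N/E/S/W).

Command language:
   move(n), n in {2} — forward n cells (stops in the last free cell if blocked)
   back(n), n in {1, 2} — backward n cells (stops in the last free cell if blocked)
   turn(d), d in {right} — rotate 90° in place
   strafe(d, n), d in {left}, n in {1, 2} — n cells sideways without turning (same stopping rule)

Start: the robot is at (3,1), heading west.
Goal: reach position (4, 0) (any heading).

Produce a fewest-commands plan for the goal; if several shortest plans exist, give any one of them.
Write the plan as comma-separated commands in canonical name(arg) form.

start: at (3,1), heading west
t=1 back(1) ⇒ at (4,1), heading west
t=2 strafe(left, 1) ⇒ at (4,0), heading west
shorter routes all fall short; 2 is best.

back(1), strafe(left, 1)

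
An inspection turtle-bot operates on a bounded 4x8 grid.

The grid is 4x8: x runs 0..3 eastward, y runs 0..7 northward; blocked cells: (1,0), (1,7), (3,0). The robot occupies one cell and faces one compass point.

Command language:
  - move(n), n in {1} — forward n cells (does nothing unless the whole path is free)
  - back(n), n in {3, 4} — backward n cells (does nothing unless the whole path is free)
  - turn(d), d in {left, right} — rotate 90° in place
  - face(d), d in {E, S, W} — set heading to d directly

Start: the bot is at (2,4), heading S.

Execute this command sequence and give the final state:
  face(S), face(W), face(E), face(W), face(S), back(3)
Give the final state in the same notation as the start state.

from: at (2,4), heading S
step 1 (face(S)): at (2,4), heading S
step 2 (face(W)): at (2,4), heading W
step 3 (face(E)): at (2,4), heading E
step 4 (face(W)): at (2,4), heading W
step 5 (face(S)): at (2,4), heading S
step 6 (back(3)): at (2,7), heading S

at (2,7), heading S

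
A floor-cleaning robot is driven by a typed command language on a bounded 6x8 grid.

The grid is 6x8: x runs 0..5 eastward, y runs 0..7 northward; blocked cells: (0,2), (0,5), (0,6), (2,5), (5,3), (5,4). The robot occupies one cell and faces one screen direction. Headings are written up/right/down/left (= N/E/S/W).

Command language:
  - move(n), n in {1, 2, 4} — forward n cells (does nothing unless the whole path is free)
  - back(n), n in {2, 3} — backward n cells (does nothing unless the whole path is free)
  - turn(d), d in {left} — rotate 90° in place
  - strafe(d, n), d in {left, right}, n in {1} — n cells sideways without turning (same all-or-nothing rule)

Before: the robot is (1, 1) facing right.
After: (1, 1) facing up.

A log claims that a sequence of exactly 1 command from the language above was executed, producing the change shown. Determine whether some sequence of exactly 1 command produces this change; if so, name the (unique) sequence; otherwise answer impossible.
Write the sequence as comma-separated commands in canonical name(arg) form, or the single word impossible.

turn(left)

key: (1,1) unchanged — the single command moves nothing
initial: (1, 1) facing right
[1] after turn(left): (1, 1) facing up
no rival 1-sequence matches.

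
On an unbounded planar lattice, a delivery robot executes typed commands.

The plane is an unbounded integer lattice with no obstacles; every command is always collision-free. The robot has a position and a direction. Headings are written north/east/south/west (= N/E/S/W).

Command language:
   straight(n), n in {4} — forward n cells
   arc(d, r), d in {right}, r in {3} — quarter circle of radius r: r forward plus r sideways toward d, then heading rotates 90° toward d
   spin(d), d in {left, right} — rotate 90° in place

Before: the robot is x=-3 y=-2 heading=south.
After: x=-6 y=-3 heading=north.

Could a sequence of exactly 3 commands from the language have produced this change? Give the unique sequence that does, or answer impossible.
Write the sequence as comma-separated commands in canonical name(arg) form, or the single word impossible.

straight(4), spin(right), arc(right, 3)

key: cell and facing (now N) both changed — the 3 commands mix motion and turning
t0: x=-3 y=-2 heading=south
1. straight(4) → x=-3 y=-6 heading=south
2. spin(right) → x=-3 y=-6 heading=west
3. arc(right, 3) → x=-6 y=-3 heading=north
no other 3-command option fits: unique.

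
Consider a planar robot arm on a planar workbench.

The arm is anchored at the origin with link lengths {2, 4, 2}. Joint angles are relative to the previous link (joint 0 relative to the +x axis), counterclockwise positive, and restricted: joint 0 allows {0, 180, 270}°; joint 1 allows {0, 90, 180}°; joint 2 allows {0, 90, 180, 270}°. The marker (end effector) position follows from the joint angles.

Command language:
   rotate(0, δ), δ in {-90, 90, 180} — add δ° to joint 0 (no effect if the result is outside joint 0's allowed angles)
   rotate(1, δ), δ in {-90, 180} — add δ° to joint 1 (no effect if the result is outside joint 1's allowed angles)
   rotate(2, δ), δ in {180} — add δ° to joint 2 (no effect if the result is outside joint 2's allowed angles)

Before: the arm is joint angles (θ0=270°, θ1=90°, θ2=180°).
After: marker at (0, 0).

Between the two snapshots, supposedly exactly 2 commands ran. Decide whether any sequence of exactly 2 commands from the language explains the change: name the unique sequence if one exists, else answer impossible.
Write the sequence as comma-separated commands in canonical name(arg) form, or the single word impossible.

rotate(1, -90), rotate(1, 180)

key: order matters: swapping rotate(1, -90) and rotate(1, 180) lands elsewhere
from: joint angles (θ0=270°, θ1=90°, θ2=180°)
step 1 (rotate(1, -90)): joint angles (θ0=270°, θ1=0°, θ2=180°)
step 2 (rotate(1, 180)): joint angles (θ0=270°, θ1=180°, θ2=180°)
all 36 alternatives checked — unique.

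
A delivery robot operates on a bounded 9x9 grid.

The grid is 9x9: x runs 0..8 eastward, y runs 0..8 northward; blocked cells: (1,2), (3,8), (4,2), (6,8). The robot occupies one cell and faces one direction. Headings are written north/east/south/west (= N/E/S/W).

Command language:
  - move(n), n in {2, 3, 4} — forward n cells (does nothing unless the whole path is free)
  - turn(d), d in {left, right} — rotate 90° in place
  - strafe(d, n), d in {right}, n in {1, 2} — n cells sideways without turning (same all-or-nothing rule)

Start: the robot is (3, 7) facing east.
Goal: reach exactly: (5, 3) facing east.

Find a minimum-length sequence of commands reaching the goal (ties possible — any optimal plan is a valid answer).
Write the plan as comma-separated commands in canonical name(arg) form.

move(2), strafe(right, 2), strafe(right, 2)

t0: (3, 7) facing east
t=1 move(2) ⇒ (5, 7) facing east
t=2 strafe(right, 2) ⇒ (5, 5) facing east
t=3 strafe(right, 2) ⇒ (5, 3) facing east
shorter routes all fall short; 3 is best.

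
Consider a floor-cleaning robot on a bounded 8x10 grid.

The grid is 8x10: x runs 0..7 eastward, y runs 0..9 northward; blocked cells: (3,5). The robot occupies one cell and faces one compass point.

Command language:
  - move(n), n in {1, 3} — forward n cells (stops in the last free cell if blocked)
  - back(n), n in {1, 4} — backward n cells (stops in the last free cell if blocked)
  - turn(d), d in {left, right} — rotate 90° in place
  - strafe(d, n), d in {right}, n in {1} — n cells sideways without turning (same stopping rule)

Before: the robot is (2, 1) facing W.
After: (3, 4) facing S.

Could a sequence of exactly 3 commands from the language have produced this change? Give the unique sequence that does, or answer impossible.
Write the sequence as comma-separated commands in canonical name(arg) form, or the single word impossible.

key: back(4) is stopped early by the blocked cell at (3,5)
start: (2, 1) facing W
step 1 (back(1)): (3, 1) facing W
step 2 (turn(left)): (3, 1) facing S
step 3 (back(4)): (3, 4) facing S
uniquely the one of 343 3-step routes that fits.

back(1), turn(left), back(4)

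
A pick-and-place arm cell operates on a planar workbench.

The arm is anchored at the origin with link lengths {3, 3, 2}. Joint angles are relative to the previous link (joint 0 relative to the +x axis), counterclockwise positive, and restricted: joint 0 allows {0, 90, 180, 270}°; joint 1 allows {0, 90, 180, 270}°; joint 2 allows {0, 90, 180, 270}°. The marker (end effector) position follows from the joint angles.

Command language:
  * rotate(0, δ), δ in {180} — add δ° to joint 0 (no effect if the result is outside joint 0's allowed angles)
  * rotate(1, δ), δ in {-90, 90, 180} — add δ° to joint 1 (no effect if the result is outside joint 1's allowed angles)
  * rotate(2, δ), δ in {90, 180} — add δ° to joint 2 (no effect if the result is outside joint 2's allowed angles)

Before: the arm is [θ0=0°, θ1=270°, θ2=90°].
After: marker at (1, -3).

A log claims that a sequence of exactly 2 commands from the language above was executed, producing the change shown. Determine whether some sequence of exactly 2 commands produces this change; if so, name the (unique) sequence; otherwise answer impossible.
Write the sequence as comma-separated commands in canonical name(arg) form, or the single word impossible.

rotate(2, 90), rotate(2, 90)

start: [θ0=0°, θ1=270°, θ2=90°]
t=1 rotate(2, 90) ⇒ [θ0=0°, θ1=270°, θ2=180°]
t=2 rotate(2, 90) ⇒ [θ0=0°, θ1=270°, θ2=270°]
all 36 alternatives checked — unique.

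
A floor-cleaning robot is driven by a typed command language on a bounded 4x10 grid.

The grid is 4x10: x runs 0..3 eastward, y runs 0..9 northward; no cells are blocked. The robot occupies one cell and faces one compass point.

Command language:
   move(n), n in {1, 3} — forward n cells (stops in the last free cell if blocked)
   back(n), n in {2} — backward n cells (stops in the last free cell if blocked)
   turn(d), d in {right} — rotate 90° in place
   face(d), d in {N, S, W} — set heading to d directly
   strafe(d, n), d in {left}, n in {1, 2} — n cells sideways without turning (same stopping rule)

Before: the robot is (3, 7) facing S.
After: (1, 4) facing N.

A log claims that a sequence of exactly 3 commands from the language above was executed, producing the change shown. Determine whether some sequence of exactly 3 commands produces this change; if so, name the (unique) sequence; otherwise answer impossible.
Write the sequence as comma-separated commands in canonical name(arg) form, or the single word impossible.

key: position moved to (1,4) AND the heading swung to N — translation plus rotation needed
begin: (3, 7) facing S
[1] after move(3): (3, 4) facing S
[2] after face(N): (3, 4) facing N
[3] after strafe(left, 2): (1, 4) facing N
no rival 3-sequence matches.

move(3), face(N), strafe(left, 2)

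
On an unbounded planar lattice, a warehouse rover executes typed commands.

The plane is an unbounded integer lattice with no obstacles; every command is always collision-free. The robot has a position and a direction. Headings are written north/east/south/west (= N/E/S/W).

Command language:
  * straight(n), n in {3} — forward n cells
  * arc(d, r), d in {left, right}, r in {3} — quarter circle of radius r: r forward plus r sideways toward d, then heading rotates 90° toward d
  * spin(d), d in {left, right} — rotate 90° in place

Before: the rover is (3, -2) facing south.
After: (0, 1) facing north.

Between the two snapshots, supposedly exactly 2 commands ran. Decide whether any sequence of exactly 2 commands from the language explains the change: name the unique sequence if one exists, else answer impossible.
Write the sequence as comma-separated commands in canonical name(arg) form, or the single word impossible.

spin(right), arc(right, 3)

key: cell and facing (now N) both changed — the 2 commands mix motion and turning
start: (3, -2) facing south
step 1 (spin(right)): (3, -2) facing west
step 2 (arc(right, 3)): (0, 1) facing north
no rival 2-sequence matches.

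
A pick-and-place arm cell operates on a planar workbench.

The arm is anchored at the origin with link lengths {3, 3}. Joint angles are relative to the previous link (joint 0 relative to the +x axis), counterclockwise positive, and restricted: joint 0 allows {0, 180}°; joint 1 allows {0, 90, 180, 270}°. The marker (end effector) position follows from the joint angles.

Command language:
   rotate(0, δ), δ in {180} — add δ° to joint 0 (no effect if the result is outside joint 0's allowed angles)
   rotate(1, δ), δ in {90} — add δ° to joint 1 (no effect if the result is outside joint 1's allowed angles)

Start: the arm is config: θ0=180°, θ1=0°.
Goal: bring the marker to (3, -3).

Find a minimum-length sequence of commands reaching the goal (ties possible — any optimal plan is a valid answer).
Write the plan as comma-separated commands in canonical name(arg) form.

rotate(1, 90), rotate(1, 90), rotate(1, 90), rotate(0, 180)

t0: config: θ0=180°, θ1=0°
step 1 (rotate(1, 90)): config: θ0=180°, θ1=90°
step 2 (rotate(1, 90)): config: θ0=180°, θ1=180°
step 3 (rotate(1, 90)): config: θ0=180°, θ1=270°
step 4 (rotate(0, 180)): config: θ0=0°, θ1=270°
no 3-step plan works, so 4 is optimal.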